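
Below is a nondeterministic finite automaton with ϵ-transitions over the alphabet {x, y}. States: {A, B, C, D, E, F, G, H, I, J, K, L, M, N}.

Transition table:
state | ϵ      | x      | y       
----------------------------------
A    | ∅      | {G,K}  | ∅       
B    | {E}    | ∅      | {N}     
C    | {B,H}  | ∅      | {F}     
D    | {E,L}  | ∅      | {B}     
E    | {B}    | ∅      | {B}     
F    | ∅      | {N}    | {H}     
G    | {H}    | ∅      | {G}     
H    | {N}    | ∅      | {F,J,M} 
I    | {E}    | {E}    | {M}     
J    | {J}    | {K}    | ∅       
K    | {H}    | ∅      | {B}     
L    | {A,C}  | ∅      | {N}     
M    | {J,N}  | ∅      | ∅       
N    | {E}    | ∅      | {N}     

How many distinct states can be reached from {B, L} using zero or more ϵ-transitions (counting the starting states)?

7

Start with {B, L}.
From B via ϵ: add E.
From L via ϵ: add A, C.
From C via ϵ: add H.
From H via ϵ: add N.
ϵ-closure = {A, B, C, E, H, L, N}, which has 7 states.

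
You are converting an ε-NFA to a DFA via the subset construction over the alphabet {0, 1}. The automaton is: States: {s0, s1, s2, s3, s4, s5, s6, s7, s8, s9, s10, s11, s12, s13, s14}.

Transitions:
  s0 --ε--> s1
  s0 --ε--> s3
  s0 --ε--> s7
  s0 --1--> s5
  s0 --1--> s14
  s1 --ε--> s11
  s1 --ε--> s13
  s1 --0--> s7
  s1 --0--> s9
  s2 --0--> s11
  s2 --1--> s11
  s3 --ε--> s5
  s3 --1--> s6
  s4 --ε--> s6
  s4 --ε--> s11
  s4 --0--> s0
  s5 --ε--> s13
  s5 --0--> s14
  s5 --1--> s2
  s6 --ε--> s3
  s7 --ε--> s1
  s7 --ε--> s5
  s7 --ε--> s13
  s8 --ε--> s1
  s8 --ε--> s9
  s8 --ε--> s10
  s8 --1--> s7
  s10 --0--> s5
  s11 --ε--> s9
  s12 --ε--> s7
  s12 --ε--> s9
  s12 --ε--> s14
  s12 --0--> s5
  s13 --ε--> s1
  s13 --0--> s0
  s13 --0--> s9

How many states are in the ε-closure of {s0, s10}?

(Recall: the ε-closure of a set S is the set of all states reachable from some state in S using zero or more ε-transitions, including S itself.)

9

Start with {s0, s10}.
From s0 via ε: add s1, s3, s7.
From s1 via ε: add s11, s13.
From s3 via ε: add s5.
From s11 via ε: add s9.
ε-closure = {s0, s1, s3, s5, s7, s9, s10, s11, s13}, which has 9 states.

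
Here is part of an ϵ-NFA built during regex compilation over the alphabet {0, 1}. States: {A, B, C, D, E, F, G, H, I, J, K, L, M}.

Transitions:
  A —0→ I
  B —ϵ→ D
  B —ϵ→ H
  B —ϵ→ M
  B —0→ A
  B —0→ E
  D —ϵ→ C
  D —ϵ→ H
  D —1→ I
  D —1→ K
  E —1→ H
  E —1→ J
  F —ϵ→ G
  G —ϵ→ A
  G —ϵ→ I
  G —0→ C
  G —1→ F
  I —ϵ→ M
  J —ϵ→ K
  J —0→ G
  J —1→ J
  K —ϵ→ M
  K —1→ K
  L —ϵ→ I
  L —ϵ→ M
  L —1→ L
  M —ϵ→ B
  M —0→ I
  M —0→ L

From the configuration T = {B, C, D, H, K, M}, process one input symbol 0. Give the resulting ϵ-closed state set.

{A, B, C, D, E, H, I, L, M}

B on 0 → {A, E}.
M on 0 → {I, L}.
No 0-transition from C, D, H, K.
Union after reading 0: {A, E, I, L}.
Now take the ϵ-closure:
From I via ϵ: add M.
From M via ϵ: add B.
From B via ϵ: add D, H.
From D via ϵ: add C.
No new states can be added; the closed set is {A, B, C, D, E, H, I, L, M}.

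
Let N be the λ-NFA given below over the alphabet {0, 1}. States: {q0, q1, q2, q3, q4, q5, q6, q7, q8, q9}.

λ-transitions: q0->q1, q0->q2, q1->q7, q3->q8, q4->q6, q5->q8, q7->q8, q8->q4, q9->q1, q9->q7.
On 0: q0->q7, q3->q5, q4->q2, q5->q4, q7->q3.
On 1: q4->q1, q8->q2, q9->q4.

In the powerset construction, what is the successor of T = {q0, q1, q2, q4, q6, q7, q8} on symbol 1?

{q1, q2, q4, q6, q7, q8}

q4 on 1 → {q1}.
q8 on 1 → {q2}.
No 1-transition from q0, q1, q2, q6, q7.
Union after reading 1: {q1, q2}.
Now take the λ-closure:
From q1 via λ: add q7.
From q7 via λ: add q8.
From q8 via λ: add q4.
From q4 via λ: add q6.
No new states can be added; the closed set is {q1, q2, q4, q6, q7, q8}.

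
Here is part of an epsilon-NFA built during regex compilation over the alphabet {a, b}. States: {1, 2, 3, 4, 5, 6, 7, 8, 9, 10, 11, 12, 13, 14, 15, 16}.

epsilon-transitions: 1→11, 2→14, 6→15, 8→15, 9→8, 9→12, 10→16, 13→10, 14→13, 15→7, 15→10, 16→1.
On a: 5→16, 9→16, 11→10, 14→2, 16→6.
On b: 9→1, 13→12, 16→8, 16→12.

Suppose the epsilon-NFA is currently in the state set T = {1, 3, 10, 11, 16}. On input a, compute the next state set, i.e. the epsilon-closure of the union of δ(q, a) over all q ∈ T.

11 on a → {10}.
16 on a → {6}.
No a-transition from 1, 3, 10.
Union after reading a: {6, 10}.
Now take the epsilon-closure:
From 6 via epsilon: add 15.
From 10 via epsilon: add 16.
From 15 via epsilon: add 7.
From 16 via epsilon: add 1.
From 1 via epsilon: add 11.
No new states can be added; the closed set is {1, 6, 7, 10, 11, 15, 16}.

{1, 6, 7, 10, 11, 15, 16}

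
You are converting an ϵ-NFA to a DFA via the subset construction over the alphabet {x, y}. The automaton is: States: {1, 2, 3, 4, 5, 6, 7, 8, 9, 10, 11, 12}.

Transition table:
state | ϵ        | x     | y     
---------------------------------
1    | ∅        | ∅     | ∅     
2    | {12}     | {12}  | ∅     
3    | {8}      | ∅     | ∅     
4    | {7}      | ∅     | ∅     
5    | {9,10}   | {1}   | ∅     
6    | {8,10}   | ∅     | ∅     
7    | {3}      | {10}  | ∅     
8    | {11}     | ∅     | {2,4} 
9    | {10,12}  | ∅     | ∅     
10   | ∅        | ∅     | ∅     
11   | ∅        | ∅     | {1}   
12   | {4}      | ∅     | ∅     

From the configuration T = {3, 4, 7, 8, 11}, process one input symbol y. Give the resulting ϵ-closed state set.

8 on y → {2, 4}.
11 on y → {1}.
No y-transition from 3, 4, 7.
Union after reading y: {1, 2, 4}.
Now take the ϵ-closure:
From 2 via ϵ: add 12.
From 4 via ϵ: add 7.
From 7 via ϵ: add 3.
From 3 via ϵ: add 8.
From 8 via ϵ: add 11.
No new states can be added; the closed set is {1, 2, 3, 4, 7, 8, 11, 12}.

{1, 2, 3, 4, 7, 8, 11, 12}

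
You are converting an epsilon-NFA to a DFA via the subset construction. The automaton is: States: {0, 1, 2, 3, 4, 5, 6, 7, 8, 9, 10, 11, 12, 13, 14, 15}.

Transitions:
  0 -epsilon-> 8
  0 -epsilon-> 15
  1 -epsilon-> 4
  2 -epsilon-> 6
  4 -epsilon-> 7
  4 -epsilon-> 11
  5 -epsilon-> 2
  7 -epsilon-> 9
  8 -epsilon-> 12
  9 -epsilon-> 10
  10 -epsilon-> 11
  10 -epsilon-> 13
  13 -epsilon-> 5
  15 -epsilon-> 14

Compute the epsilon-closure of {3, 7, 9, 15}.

Start with {3, 7, 9, 15}.
From 9 via epsilon: add 10.
From 15 via epsilon: add 14.
From 10 via epsilon: add 11, 13.
From 13 via epsilon: add 5.
From 5 via epsilon: add 2.
From 2 via epsilon: add 6.
No new states can be added; the closed set is {2, 3, 5, 6, 7, 9, 10, 11, 13, 14, 15}.

{2, 3, 5, 6, 7, 9, 10, 11, 13, 14, 15}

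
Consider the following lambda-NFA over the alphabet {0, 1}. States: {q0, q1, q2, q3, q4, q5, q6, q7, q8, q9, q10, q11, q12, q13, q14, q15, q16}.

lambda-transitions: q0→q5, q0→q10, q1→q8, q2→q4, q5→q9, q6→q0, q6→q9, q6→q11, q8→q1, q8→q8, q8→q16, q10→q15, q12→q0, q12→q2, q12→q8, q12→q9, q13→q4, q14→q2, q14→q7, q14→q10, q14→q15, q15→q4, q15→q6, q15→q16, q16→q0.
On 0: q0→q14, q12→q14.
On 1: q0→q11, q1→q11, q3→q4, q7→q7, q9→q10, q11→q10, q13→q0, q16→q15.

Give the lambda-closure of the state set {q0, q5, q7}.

Start with {q0, q5, q7}.
From q0 via lambda: add q10.
From q5 via lambda: add q9.
From q10 via lambda: add q15.
From q15 via lambda: add q4, q6, q16.
From q6 via lambda: add q11.
No new states can be added; the closed set is {q0, q4, q5, q6, q7, q9, q10, q11, q15, q16}.

{q0, q4, q5, q6, q7, q9, q10, q11, q15, q16}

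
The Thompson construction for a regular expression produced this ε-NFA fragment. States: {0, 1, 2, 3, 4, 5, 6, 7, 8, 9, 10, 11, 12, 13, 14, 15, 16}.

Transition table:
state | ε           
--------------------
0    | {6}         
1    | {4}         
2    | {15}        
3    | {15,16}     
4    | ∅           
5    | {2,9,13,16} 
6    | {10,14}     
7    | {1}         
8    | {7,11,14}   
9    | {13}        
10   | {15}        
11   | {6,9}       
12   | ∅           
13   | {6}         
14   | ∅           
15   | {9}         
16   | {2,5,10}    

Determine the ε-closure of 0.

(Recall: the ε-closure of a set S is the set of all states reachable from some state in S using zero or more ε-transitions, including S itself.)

{0, 6, 9, 10, 13, 14, 15}

Start with {0}.
From 0 via ε: add 6.
From 6 via ε: add 10, 14.
From 10 via ε: add 15.
From 15 via ε: add 9.
From 9 via ε: add 13.
No new states can be added; the closed set is {0, 6, 9, 10, 13, 14, 15}.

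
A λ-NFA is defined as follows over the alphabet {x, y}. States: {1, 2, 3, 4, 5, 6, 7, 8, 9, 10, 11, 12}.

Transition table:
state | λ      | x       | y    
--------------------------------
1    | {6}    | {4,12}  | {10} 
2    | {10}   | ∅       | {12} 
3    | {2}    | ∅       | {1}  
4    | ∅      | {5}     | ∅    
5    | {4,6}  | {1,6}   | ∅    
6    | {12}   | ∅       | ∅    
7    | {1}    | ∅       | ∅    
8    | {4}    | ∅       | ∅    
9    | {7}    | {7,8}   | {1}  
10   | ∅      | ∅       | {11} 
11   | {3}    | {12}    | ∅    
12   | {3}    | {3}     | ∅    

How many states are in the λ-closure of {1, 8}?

Start with {1, 8}.
From 1 via λ: add 6.
From 8 via λ: add 4.
From 6 via λ: add 12.
From 12 via λ: add 3.
From 3 via λ: add 2.
From 2 via λ: add 10.
λ-closure = {1, 2, 3, 4, 6, 8, 10, 12}, which has 8 states.

8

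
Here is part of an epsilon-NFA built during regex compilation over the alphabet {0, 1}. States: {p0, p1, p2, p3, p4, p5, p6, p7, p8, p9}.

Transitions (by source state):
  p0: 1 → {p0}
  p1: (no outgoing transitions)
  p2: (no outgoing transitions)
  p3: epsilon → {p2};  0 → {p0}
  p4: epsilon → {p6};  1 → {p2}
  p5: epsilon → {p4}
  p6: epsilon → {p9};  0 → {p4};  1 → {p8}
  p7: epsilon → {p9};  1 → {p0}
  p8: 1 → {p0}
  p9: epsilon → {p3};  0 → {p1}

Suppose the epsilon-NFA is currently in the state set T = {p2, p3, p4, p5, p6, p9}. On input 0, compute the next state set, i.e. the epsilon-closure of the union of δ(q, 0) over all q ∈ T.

p3 on 0 → {p0}.
p6 on 0 → {p4}.
p9 on 0 → {p1}.
No 0-transition from p2, p4, p5.
Union after reading 0: {p0, p1, p4}.
Now take the epsilon-closure:
From p4 via epsilon: add p6.
From p6 via epsilon: add p9.
From p9 via epsilon: add p3.
From p3 via epsilon: add p2.
No new states can be added; the closed set is {p0, p1, p2, p3, p4, p6, p9}.

{p0, p1, p2, p3, p4, p6, p9}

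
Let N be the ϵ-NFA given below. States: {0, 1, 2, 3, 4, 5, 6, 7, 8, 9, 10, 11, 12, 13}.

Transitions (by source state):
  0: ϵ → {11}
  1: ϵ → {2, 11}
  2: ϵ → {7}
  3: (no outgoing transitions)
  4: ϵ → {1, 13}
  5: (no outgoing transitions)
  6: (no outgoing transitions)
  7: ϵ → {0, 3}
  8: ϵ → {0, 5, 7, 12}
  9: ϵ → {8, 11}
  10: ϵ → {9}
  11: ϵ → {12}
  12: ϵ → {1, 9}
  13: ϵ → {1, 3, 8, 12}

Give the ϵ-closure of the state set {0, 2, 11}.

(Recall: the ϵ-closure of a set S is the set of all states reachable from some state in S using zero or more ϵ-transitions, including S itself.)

Start with {0, 2, 11}.
From 2 via ϵ: add 7.
From 11 via ϵ: add 12.
From 7 via ϵ: add 3.
From 12 via ϵ: add 1, 9.
From 9 via ϵ: add 8.
From 8 via ϵ: add 5.
No new states can be added; the closed set is {0, 1, 2, 3, 5, 7, 8, 9, 11, 12}.

{0, 1, 2, 3, 5, 7, 8, 9, 11, 12}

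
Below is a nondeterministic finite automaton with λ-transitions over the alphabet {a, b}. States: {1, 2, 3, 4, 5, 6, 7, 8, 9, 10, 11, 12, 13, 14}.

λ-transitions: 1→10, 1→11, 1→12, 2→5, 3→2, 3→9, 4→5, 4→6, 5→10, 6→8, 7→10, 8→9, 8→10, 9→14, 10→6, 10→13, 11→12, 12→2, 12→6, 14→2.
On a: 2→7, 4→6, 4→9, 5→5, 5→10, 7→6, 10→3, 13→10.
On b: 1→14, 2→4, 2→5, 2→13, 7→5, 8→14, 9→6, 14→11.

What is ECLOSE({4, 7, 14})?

{2, 4, 5, 6, 7, 8, 9, 10, 13, 14}

Start with {4, 7, 14}.
From 4 via λ: add 5, 6.
From 7 via λ: add 10.
From 14 via λ: add 2.
From 6 via λ: add 8.
From 10 via λ: add 13.
From 8 via λ: add 9.
No new states can be added; the closed set is {2, 4, 5, 6, 7, 8, 9, 10, 13, 14}.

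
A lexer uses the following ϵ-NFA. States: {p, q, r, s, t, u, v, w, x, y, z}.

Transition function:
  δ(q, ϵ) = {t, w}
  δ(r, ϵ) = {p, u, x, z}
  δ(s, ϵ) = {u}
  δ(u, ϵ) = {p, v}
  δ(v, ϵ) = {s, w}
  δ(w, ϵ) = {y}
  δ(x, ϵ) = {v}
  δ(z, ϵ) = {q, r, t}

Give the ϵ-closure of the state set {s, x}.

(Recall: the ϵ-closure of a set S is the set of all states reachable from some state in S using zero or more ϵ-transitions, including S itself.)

{p, s, u, v, w, x, y}

Start with {s, x}.
From s via ϵ: add u.
From x via ϵ: add v.
From u via ϵ: add p.
From v via ϵ: add w.
From w via ϵ: add y.
No new states can be added; the closed set is {p, s, u, v, w, x, y}.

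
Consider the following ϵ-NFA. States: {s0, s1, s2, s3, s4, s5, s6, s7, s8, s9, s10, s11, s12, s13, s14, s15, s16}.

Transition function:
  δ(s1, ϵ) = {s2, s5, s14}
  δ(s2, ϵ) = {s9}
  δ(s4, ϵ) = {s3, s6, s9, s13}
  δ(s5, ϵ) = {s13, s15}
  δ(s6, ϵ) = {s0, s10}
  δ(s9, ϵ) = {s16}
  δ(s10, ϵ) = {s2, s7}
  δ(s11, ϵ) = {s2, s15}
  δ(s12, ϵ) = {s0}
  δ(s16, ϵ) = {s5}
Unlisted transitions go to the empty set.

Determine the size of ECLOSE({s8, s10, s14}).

Start with {s8, s10, s14}.
From s10 via ϵ: add s2, s7.
From s2 via ϵ: add s9.
From s9 via ϵ: add s16.
From s16 via ϵ: add s5.
From s5 via ϵ: add s13, s15.
ϵ-closure = {s2, s5, s7, s8, s9, s10, s13, s14, s15, s16}, which has 10 states.

10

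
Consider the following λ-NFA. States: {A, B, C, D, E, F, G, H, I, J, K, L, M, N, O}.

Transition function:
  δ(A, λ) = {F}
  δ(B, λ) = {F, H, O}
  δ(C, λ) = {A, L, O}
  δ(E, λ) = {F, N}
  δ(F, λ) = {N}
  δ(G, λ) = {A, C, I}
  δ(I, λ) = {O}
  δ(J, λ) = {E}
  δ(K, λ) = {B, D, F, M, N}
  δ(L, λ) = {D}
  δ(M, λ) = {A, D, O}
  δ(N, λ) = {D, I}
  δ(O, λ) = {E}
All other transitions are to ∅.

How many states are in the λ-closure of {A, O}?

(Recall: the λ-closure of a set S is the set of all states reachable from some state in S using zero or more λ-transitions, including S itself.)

Start with {A, O}.
From A via λ: add F.
From O via λ: add E.
From E via λ: add N.
From N via λ: add D, I.
λ-closure = {A, D, E, F, I, N, O}, which has 7 states.

7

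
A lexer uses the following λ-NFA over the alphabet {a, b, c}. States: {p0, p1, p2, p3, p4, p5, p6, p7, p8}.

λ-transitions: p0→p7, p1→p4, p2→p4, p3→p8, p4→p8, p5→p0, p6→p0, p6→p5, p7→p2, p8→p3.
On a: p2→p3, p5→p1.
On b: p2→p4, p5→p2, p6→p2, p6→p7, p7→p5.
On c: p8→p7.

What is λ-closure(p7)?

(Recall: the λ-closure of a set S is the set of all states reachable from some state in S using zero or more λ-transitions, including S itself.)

{p2, p3, p4, p7, p8}

Start with {p7}.
From p7 via λ: add p2.
From p2 via λ: add p4.
From p4 via λ: add p8.
From p8 via λ: add p3.
No new states can be added; the closed set is {p2, p3, p4, p7, p8}.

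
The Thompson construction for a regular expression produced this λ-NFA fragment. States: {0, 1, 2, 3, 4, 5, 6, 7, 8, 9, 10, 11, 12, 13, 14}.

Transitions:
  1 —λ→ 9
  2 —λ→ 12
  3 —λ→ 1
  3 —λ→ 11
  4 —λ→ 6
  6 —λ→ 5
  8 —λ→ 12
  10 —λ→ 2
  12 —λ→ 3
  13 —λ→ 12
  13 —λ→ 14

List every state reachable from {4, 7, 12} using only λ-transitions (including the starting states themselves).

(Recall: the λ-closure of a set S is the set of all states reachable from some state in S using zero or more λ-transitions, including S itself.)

Start with {4, 7, 12}.
From 4 via λ: add 6.
From 12 via λ: add 3.
From 3 via λ: add 1, 11.
From 6 via λ: add 5.
From 1 via λ: add 9.
No new states can be added; the closed set is {1, 3, 4, 5, 6, 7, 9, 11, 12}.

{1, 3, 4, 5, 6, 7, 9, 11, 12}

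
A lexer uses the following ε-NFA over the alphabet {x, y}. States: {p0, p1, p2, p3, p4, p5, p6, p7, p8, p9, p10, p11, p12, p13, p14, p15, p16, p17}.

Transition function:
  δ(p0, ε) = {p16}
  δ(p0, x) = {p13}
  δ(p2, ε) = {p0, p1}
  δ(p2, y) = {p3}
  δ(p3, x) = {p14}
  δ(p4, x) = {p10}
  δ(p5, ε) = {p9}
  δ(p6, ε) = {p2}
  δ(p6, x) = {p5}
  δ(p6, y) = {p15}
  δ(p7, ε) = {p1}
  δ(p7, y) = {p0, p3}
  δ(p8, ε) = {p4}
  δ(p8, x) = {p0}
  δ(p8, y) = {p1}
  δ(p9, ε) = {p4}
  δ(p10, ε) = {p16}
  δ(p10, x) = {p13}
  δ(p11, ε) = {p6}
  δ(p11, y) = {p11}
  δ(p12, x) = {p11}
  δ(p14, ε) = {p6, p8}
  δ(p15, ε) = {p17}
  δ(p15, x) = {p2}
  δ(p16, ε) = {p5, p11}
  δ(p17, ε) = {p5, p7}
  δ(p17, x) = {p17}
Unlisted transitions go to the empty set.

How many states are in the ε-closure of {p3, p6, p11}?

Start with {p3, p6, p11}.
From p6 via ε: add p2.
From p2 via ε: add p0, p1.
From p0 via ε: add p16.
From p16 via ε: add p5.
From p5 via ε: add p9.
From p9 via ε: add p4.
ε-closure = {p0, p1, p2, p3, p4, p5, p6, p9, p11, p16}, which has 10 states.

10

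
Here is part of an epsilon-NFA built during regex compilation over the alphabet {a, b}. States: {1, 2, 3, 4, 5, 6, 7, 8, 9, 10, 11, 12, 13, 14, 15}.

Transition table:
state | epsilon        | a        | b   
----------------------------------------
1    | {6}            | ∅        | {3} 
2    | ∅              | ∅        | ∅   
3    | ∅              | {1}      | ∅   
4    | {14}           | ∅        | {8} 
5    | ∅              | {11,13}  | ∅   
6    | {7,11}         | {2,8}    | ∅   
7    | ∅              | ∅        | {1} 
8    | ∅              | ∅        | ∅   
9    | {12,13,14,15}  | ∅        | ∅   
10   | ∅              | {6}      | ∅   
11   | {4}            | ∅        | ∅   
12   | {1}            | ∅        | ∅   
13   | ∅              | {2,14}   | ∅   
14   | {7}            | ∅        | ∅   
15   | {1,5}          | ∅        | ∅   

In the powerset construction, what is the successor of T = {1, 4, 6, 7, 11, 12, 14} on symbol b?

1 on b → {3}.
4 on b → {8}.
7 on b → {1}.
No b-transition from 6, 11, 12, 14.
Union after reading b: {1, 3, 8}.
Now take the epsilon-closure:
From 1 via epsilon: add 6.
From 6 via epsilon: add 7, 11.
From 11 via epsilon: add 4.
From 4 via epsilon: add 14.
No new states can be added; the closed set is {1, 3, 4, 6, 7, 8, 11, 14}.

{1, 3, 4, 6, 7, 8, 11, 14}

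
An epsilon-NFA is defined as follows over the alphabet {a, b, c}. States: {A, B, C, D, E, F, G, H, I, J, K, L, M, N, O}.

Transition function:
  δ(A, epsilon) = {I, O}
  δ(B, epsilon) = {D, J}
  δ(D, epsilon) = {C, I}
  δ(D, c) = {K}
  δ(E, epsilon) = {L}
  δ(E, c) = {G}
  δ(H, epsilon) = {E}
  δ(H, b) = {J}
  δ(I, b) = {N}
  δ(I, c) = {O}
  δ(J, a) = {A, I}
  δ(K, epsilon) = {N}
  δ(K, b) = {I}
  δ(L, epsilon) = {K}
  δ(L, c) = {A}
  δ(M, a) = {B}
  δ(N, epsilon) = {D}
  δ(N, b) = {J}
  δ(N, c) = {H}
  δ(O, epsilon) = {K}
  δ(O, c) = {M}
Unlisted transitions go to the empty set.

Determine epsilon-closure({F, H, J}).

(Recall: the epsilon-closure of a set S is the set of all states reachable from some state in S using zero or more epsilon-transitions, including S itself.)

Start with {F, H, J}.
From H via epsilon: add E.
From E via epsilon: add L.
From L via epsilon: add K.
From K via epsilon: add N.
From N via epsilon: add D.
From D via epsilon: add C, I.
No new states can be added; the closed set is {C, D, E, F, H, I, J, K, L, N}.

{C, D, E, F, H, I, J, K, L, N}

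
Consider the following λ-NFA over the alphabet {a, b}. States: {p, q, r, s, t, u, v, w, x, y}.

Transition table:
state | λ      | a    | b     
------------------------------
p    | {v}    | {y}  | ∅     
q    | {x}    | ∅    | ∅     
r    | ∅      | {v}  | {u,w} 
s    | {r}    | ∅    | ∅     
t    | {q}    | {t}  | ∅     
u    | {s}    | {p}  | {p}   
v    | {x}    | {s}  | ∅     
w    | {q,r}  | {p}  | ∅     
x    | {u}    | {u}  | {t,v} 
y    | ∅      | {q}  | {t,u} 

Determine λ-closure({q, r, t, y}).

{q, r, s, t, u, x, y}

Start with {q, r, t, y}.
From q via λ: add x.
From x via λ: add u.
From u via λ: add s.
No new states can be added; the closed set is {q, r, s, t, u, x, y}.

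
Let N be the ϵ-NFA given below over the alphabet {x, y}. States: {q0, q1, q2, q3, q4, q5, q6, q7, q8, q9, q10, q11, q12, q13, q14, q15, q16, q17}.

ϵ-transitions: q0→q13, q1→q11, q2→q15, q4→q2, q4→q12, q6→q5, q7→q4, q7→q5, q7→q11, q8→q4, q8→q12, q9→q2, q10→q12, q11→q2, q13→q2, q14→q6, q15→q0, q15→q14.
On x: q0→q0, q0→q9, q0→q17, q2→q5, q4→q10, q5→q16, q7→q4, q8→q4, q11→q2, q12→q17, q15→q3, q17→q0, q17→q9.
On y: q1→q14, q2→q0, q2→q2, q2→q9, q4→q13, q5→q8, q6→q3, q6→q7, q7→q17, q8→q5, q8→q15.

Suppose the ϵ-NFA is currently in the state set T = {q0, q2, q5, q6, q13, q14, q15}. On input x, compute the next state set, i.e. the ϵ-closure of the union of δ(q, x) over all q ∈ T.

{q0, q2, q3, q5, q6, q9, q13, q14, q15, q16, q17}

q0 on x → {q0, q9, q17}.
q2 on x → {q5}.
q5 on x → {q16}.
q15 on x → {q3}.
No x-transition from q6, q13, q14.
Union after reading x: {q0, q3, q5, q9, q16, q17}.
Now take the ϵ-closure:
From q0 via ϵ: add q13.
From q9 via ϵ: add q2.
From q2 via ϵ: add q15.
From q15 via ϵ: add q14.
From q14 via ϵ: add q6.
No new states can be added; the closed set is {q0, q2, q3, q5, q6, q9, q13, q14, q15, q16, q17}.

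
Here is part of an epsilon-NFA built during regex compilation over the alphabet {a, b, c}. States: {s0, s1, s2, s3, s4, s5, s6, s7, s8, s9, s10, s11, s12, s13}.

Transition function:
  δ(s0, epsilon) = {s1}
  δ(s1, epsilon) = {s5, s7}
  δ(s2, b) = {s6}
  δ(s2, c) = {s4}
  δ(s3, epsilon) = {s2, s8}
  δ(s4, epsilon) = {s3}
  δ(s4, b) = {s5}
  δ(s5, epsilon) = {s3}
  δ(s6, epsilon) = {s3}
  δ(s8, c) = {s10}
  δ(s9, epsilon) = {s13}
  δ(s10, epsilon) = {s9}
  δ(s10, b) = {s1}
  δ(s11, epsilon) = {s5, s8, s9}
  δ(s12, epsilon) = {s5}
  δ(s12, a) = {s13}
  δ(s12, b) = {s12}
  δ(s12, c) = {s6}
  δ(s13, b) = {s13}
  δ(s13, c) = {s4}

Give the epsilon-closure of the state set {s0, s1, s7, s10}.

{s0, s1, s2, s3, s5, s7, s8, s9, s10, s13}

Start with {s0, s1, s7, s10}.
From s1 via epsilon: add s5.
From s10 via epsilon: add s9.
From s5 via epsilon: add s3.
From s9 via epsilon: add s13.
From s3 via epsilon: add s2, s8.
No new states can be added; the closed set is {s0, s1, s2, s3, s5, s7, s8, s9, s10, s13}.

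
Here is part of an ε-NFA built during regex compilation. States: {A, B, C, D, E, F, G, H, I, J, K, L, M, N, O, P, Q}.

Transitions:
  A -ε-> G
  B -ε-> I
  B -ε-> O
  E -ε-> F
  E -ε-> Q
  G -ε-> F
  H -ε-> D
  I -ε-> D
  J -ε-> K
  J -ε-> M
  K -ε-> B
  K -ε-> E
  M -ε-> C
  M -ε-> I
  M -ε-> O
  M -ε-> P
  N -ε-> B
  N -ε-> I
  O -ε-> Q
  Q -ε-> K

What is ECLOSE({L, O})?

Start with {L, O}.
From O via ε: add Q.
From Q via ε: add K.
From K via ε: add B, E.
From B via ε: add I.
From E via ε: add F.
From I via ε: add D.
No new states can be added; the closed set is {B, D, E, F, I, K, L, O, Q}.

{B, D, E, F, I, K, L, O, Q}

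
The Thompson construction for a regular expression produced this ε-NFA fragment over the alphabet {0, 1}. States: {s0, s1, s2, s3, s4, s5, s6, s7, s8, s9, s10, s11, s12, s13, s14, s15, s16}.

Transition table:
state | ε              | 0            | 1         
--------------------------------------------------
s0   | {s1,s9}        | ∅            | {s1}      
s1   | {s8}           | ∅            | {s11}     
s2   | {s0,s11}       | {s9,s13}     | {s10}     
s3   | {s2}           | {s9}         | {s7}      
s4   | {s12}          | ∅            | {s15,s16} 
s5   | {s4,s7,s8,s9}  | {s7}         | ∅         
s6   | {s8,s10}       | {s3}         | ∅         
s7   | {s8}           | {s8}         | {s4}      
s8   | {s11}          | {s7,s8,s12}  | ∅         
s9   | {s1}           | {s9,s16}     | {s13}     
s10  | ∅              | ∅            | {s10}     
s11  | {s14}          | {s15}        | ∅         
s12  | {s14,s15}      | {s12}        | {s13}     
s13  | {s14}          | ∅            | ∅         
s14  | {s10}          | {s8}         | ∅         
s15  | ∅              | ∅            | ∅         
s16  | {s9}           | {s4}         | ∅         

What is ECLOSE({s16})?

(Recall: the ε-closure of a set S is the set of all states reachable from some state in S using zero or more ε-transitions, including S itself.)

{s1, s8, s9, s10, s11, s14, s16}

Start with {s16}.
From s16 via ε: add s9.
From s9 via ε: add s1.
From s1 via ε: add s8.
From s8 via ε: add s11.
From s11 via ε: add s14.
From s14 via ε: add s10.
No new states can be added; the closed set is {s1, s8, s9, s10, s11, s14, s16}.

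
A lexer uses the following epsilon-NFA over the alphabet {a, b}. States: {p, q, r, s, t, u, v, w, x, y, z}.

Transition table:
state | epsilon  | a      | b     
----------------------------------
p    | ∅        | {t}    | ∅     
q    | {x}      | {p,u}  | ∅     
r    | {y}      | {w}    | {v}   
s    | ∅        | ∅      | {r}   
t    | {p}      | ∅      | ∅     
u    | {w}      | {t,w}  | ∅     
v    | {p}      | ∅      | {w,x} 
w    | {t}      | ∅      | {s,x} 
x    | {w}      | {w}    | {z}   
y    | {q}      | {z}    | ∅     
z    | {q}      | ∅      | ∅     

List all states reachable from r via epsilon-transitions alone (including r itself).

Start with {r}.
From r via epsilon: add y.
From y via epsilon: add q.
From q via epsilon: add x.
From x via epsilon: add w.
From w via epsilon: add t.
From t via epsilon: add p.
No new states can be added; the closed set is {p, q, r, t, w, x, y}.

{p, q, r, t, w, x, y}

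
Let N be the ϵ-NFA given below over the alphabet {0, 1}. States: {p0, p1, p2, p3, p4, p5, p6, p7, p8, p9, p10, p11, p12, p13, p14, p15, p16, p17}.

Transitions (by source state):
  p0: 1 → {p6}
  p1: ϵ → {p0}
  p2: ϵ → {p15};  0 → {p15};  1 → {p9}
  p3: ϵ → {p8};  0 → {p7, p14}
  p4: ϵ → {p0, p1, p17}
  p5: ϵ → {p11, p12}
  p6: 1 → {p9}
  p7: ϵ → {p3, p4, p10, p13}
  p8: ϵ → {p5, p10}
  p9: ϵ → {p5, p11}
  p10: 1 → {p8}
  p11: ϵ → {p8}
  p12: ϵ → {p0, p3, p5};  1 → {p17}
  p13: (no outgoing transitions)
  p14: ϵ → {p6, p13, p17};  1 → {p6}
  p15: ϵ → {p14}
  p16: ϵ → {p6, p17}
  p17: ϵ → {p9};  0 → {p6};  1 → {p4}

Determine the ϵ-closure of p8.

Start with {p8}.
From p8 via ϵ: add p5, p10.
From p5 via ϵ: add p11, p12.
From p12 via ϵ: add p0, p3.
No new states can be added; the closed set is {p0, p3, p5, p8, p10, p11, p12}.

{p0, p3, p5, p8, p10, p11, p12}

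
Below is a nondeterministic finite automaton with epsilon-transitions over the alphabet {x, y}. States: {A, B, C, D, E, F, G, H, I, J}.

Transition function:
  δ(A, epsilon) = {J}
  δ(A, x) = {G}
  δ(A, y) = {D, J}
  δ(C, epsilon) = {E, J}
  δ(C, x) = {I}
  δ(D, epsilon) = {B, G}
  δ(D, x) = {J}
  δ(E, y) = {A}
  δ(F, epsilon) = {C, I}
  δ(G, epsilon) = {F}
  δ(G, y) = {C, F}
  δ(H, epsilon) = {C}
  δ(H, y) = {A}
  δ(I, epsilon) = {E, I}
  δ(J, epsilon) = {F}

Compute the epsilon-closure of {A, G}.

{A, C, E, F, G, I, J}

Start with {A, G}.
From A via epsilon: add J.
From G via epsilon: add F.
From F via epsilon: add C, I.
From C via epsilon: add E.
No new states can be added; the closed set is {A, C, E, F, G, I, J}.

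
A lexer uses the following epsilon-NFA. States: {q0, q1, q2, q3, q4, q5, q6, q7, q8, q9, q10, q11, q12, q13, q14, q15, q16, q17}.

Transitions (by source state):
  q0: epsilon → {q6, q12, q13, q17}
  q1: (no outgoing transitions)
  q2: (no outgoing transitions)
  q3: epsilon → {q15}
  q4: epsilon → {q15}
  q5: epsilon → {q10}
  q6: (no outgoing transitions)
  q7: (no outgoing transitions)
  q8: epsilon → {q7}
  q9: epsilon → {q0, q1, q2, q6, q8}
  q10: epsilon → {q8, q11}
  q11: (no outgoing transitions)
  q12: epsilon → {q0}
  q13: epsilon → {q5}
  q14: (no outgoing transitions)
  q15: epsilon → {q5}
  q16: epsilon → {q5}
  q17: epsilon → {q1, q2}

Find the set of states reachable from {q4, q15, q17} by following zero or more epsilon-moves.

Start with {q4, q15, q17}.
From q15 via epsilon: add q5.
From q17 via epsilon: add q1, q2.
From q5 via epsilon: add q10.
From q10 via epsilon: add q8, q11.
From q8 via epsilon: add q7.
No new states can be added; the closed set is {q1, q2, q4, q5, q7, q8, q10, q11, q15, q17}.

{q1, q2, q4, q5, q7, q8, q10, q11, q15, q17}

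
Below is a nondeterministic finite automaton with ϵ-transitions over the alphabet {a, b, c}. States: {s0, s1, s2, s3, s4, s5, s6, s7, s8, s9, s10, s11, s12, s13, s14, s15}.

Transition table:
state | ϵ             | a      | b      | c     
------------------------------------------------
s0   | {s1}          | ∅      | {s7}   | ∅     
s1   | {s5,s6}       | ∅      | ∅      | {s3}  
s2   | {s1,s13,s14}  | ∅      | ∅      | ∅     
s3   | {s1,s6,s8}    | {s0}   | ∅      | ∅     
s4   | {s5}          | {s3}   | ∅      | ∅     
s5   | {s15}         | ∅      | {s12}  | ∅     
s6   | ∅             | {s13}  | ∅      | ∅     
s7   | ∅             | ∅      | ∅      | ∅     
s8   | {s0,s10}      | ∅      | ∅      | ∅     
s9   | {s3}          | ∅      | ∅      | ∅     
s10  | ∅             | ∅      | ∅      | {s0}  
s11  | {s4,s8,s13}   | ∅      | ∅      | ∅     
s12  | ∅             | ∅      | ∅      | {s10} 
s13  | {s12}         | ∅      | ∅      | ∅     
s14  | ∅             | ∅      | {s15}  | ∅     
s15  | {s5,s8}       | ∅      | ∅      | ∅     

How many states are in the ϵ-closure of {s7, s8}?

8

Start with {s7, s8}.
From s8 via ϵ: add s0, s10.
From s0 via ϵ: add s1.
From s1 via ϵ: add s5, s6.
From s5 via ϵ: add s15.
ϵ-closure = {s0, s1, s5, s6, s7, s8, s10, s15}, which has 8 states.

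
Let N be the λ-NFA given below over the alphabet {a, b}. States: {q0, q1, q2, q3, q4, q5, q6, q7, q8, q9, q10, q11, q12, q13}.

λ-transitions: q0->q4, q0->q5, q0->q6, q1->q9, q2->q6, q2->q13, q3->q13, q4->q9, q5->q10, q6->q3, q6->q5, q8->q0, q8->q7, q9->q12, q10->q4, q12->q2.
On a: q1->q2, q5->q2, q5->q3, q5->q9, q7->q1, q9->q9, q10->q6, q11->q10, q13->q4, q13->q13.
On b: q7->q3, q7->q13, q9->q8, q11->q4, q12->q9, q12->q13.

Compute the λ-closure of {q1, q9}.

{q1, q2, q3, q4, q5, q6, q9, q10, q12, q13}

Start with {q1, q9}.
From q9 via λ: add q12.
From q12 via λ: add q2.
From q2 via λ: add q6, q13.
From q6 via λ: add q3, q5.
From q5 via λ: add q10.
From q10 via λ: add q4.
No new states can be added; the closed set is {q1, q2, q3, q4, q5, q6, q9, q10, q12, q13}.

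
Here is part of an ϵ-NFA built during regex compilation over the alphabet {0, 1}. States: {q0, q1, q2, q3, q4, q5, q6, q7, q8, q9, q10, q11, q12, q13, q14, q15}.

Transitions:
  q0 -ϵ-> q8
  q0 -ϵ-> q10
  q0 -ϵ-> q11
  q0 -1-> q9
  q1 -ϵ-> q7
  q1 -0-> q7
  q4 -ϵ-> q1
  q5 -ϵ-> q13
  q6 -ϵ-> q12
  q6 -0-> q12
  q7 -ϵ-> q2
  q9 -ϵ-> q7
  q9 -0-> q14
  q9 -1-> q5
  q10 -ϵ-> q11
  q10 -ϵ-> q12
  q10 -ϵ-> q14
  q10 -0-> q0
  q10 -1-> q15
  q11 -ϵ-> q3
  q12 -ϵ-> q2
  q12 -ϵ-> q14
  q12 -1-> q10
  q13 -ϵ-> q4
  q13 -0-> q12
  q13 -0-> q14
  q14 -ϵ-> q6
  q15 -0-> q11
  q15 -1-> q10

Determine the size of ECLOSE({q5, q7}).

Start with {q5, q7}.
From q5 via ϵ: add q13.
From q7 via ϵ: add q2.
From q13 via ϵ: add q4.
From q4 via ϵ: add q1.
ϵ-closure = {q1, q2, q4, q5, q7, q13}, which has 6 states.

6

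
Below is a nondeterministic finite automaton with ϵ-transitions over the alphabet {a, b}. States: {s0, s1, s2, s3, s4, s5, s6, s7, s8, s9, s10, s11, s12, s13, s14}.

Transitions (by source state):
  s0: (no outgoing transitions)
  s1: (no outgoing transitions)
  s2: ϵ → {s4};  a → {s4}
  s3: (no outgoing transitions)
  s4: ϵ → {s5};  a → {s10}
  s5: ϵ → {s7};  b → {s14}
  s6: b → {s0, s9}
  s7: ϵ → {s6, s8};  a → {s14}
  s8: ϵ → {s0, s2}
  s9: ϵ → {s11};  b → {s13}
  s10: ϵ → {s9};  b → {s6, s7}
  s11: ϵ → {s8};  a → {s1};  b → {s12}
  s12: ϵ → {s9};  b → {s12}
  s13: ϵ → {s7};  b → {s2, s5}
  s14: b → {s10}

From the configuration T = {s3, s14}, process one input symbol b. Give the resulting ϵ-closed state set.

{s0, s2, s4, s5, s6, s7, s8, s9, s10, s11}

s14 on b → {s10}.
No b-transition from s3.
Union after reading b: {s10}.
Now take the ϵ-closure:
From s10 via ϵ: add s9.
From s9 via ϵ: add s11.
From s11 via ϵ: add s8.
From s8 via ϵ: add s0, s2.
From s2 via ϵ: add s4.
From s4 via ϵ: add s5.
From s5 via ϵ: add s7.
From s7 via ϵ: add s6.
No new states can be added; the closed set is {s0, s2, s4, s5, s6, s7, s8, s9, s10, s11}.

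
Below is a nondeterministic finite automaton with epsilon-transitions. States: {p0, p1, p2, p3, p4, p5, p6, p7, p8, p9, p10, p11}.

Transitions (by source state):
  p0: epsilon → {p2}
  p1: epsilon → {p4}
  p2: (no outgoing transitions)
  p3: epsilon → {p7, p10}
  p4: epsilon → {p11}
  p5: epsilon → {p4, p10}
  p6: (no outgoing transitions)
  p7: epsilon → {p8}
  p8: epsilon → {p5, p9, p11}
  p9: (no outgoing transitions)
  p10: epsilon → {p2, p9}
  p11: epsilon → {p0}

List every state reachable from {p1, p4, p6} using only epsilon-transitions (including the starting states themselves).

{p0, p1, p2, p4, p6, p11}

Start with {p1, p4, p6}.
From p4 via epsilon: add p11.
From p11 via epsilon: add p0.
From p0 via epsilon: add p2.
No new states can be added; the closed set is {p0, p1, p2, p4, p6, p11}.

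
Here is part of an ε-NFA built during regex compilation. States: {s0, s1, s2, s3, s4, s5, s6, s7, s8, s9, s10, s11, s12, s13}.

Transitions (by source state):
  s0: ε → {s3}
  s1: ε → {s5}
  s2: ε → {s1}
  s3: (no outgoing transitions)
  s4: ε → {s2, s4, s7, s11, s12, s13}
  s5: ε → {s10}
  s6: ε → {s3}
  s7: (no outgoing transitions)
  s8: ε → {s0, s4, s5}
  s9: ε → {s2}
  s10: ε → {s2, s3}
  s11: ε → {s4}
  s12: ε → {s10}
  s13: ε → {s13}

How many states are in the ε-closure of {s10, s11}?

Start with {s10, s11}.
From s10 via ε: add s2, s3.
From s11 via ε: add s4.
From s2 via ε: add s1.
From s4 via ε: add s7, s12, s13.
From s1 via ε: add s5.
ε-closure = {s1, s2, s3, s4, s5, s7, s10, s11, s12, s13}, which has 10 states.

10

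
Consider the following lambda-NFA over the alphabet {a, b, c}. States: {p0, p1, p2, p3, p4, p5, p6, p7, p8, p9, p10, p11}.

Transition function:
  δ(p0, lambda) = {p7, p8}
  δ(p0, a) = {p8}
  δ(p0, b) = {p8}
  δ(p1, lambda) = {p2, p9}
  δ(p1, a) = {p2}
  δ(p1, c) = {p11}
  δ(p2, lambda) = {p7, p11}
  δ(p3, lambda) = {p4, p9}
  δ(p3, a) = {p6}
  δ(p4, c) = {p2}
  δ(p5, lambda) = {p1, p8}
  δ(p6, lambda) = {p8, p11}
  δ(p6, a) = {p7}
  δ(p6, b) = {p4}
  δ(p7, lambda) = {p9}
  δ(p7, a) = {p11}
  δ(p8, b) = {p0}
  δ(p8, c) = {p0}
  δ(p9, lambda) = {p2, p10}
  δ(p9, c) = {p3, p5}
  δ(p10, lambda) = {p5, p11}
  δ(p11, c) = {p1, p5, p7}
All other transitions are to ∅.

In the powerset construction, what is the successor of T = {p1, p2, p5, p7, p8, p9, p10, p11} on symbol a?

{p1, p2, p5, p7, p8, p9, p10, p11}

p1 on a → {p2}.
p7 on a → {p11}.
No a-transition from p2, p5, p8, p9, p10, p11.
Union after reading a: {p2, p11}.
Now take the lambda-closure:
From p2 via lambda: add p7.
From p7 via lambda: add p9.
From p9 via lambda: add p10.
From p10 via lambda: add p5.
From p5 via lambda: add p1, p8.
No new states can be added; the closed set is {p1, p2, p5, p7, p8, p9, p10, p11}.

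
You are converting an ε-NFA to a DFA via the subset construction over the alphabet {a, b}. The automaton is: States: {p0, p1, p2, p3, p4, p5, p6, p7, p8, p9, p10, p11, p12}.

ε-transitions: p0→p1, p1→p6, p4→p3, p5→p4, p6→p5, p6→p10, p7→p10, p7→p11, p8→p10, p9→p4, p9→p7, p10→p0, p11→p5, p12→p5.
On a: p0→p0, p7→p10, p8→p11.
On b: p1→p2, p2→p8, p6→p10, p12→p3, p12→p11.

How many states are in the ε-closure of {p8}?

Start with {p8}.
From p8 via ε: add p10.
From p10 via ε: add p0.
From p0 via ε: add p1.
From p1 via ε: add p6.
From p6 via ε: add p5.
From p5 via ε: add p4.
From p4 via ε: add p3.
ε-closure = {p0, p1, p3, p4, p5, p6, p8, p10}, which has 8 states.

8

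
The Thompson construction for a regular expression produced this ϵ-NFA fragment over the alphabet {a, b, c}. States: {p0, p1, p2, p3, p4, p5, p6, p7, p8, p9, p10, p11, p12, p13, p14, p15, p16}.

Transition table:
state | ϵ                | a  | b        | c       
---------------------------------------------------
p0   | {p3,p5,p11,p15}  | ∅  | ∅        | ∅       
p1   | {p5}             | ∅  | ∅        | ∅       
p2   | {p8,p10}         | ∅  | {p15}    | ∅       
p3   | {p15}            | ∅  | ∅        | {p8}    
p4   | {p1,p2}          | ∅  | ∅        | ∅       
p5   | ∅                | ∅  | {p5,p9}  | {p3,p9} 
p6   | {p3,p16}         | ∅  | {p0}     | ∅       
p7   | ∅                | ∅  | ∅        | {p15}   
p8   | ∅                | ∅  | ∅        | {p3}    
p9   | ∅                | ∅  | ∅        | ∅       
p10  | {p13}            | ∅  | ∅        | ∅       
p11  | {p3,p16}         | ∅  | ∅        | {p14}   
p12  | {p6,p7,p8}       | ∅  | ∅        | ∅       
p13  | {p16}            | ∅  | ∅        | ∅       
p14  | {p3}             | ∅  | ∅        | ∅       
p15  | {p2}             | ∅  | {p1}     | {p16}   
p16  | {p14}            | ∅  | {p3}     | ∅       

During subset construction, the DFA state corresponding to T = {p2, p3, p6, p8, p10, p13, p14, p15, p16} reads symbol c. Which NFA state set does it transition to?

{p2, p3, p8, p10, p13, p14, p15, p16}

p3 on c → {p8}.
p8 on c → {p3}.
p15 on c → {p16}.
No c-transition from p2, p6, p10, p13, p14, p16.
Union after reading c: {p3, p8, p16}.
Now take the ϵ-closure:
From p3 via ϵ: add p15.
From p16 via ϵ: add p14.
From p15 via ϵ: add p2.
From p2 via ϵ: add p10.
From p10 via ϵ: add p13.
No new states can be added; the closed set is {p2, p3, p8, p10, p13, p14, p15, p16}.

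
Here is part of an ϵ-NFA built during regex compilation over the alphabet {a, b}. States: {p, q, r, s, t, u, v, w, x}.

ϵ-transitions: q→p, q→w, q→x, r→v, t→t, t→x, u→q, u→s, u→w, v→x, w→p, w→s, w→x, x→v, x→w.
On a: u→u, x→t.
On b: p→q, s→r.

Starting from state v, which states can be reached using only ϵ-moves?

Start with {v}.
From v via ϵ: add x.
From x via ϵ: add w.
From w via ϵ: add p, s.
No new states can be added; the closed set is {p, s, v, w, x}.

{p, s, v, w, x}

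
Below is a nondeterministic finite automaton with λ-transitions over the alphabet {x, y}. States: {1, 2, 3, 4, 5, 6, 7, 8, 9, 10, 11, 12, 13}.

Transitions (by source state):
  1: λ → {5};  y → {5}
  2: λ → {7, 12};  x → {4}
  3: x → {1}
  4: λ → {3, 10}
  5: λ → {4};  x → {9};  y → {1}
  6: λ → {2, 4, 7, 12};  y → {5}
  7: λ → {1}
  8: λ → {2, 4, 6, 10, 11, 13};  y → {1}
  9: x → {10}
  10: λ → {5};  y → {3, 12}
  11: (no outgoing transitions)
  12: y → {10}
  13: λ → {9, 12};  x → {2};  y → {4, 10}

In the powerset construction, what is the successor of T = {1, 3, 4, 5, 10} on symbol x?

{1, 3, 4, 5, 9, 10}

3 on x → {1}.
5 on x → {9}.
No x-transition from 1, 4, 10.
Union after reading x: {1, 9}.
Now take the λ-closure:
From 1 via λ: add 5.
From 5 via λ: add 4.
From 4 via λ: add 3, 10.
No new states can be added; the closed set is {1, 3, 4, 5, 9, 10}.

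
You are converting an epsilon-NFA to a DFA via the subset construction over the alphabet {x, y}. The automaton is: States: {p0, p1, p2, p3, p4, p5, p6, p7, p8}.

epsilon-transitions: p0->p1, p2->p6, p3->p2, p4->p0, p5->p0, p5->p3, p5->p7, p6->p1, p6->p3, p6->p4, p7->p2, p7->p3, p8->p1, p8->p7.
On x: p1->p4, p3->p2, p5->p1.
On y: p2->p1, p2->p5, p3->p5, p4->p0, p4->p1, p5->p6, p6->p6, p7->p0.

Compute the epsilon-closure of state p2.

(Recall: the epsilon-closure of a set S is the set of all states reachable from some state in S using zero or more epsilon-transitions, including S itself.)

{p0, p1, p2, p3, p4, p6}

Start with {p2}.
From p2 via epsilon: add p6.
From p6 via epsilon: add p1, p3, p4.
From p4 via epsilon: add p0.
No new states can be added; the closed set is {p0, p1, p2, p3, p4, p6}.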